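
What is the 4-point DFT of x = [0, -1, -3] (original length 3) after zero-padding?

Original 3-point DFT: [-4, 2.0000-1.7321i, 2.0000+1.7321i]
Zero-padded 4-point DFT provides frequency interpolation.

DFT_4([x, 0, ...]) = [-4, 3+1i, -2, 3-1i]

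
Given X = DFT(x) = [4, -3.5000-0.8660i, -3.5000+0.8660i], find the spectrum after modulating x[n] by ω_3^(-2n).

Modulation property: DFT(ω_3^(-2n)·x[n]) = X[(k-2) mod 3], so circularly shift X by 2 positions.

X[k-2] = [-3.5000-0.8660i, -3.5000+0.8660i, 4]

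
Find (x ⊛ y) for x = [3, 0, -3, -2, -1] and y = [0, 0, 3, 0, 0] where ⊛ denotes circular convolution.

(x ⊛ y)[n] = Σ(m=0 to 4) x[m] · y[(n-m) mod 5]

Computing each output sample:
(x ⊛ y)[0] = -6
(x ⊛ y)[1] = -3
(x ⊛ y)[2] = 9
(x ⊛ y)[3] = 0
(x ⊛ y)[4] = -9

x ⊛ y = [-6, -3, 9, 0, -9]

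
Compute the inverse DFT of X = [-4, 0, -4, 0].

x[n] = (1/4) Σ(k=0 to 3) X[k] · e^(2πikn/4)

Computing each x[n]:
x[0] = -2
x[1] = 0
x[2] = -2
x[3] = 0

x = [-2, 0, -2, 0]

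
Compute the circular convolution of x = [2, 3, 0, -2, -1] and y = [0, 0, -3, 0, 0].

(x ⊛ y)[n] = Σ(m=0 to 4) x[m] · y[(n-m) mod 5]

Computing each output sample:
(x ⊛ y)[0] = 6
(x ⊛ y)[1] = 3
(x ⊛ y)[2] = -6
(x ⊛ y)[3] = -9
(x ⊛ y)[4] = 0

x ⊛ y = [6, 3, -6, -9, 0]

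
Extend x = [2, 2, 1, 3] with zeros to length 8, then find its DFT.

Original 4-point DFT: [8, 1+1i, -2, 1-1i]
Zero-padded 8-point DFT provides frequency interpolation.

DFT_8([x, 0, ...]) = [8, 1.2929-4.5355i, 1+1i, 2.7071-2.5355i, -2, 2.7071+2.5355i, 1-1i, 1.2929+4.5355i]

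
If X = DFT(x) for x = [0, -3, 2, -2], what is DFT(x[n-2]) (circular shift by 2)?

Time shift by 2: X_shifted[k] = ω_4^(2k) · X[k]
Shifted x = [2, -2, 0, -3]

DFT(x[n-2]) = [-3, 2-1i, 7, 2+1i]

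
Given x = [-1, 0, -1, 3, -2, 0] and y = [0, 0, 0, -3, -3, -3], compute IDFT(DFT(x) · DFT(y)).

(x ⊛ y)[n] = Σ(m=0 to 5) x[m] · y[(n-m) mod 6]

Computing each output sample:
(x ⊛ y)[0] = -6
(x ⊛ y)[1] = 0
(x ⊛ y)[2] = -3
(x ⊛ y)[3] = 9
(x ⊛ y)[4] = 3
(x ⊛ y)[5] = 6

x ⊛ y = [-6, 0, -3, 9, 3, 6]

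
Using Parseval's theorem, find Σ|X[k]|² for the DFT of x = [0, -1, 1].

Parseval: Σ|x[n]|² = (1/N)Σ|X[k]|², so Σ|X[k]|² = N·Σ|x[n]|² = 3·2.0000

Σ|X[k]|² = N·Σ|x[n]|² = 3·2.0000 = 6.0000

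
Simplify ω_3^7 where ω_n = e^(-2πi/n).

Since ω_3^3 = 1, powers reduce modulo 3.
7 mod 3 = 1
So ω_3^7 = ω_3^1 = e^(-2πi·1/3)

ω_3^7 = ω_3^1 = -0.5000-0.8660i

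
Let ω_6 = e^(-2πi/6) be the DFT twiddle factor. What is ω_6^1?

ω_6^1 = e^(-2πi·1/6)
= cos(-2π·1/6) + i·sin(-2π·1/6)
= cos(-2π/6) + i·sin(-2π/6)

ω_6^1 = cos(-2π/6) + i·sin(-2π/6) = 0.5000-0.8660i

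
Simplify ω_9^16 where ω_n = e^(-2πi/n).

Since ω_9^9 = 1, powers reduce modulo 9.
16 mod 9 = 7
So ω_9^16 = ω_9^7 = e^(-2πi·7/9)

ω_9^16 = ω_9^7 = 0.1736+0.9848i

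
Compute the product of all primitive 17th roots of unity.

The primitive 17th roots of unity are ω_17^k for k coprime to 17: k ∈ {1, 2, 3, 4, 5, 6, 7, 8, 9, 10, 11, 12, 13, 14, 15, 16}
Their product equals the constant term of the cyclotomic polynomial Φ_17(x) up to sign.
For n ≥ 3, the product of all primitive nth roots of unity is 1. (For n=1 it is 1; for n=2 it is -1.)

1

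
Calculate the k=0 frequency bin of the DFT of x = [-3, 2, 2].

X[0] = Σ(n=0 to 2) x[n] · ω_3^0 = Σ x[n]
= (-3) + (2) + (2)

X[0] = 1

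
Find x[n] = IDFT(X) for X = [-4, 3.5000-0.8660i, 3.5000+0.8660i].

x[n] = (1/3) Σ(k=0 to 2) X[k] · e^(2πikn/3)

Computing each x[n]:
x[0] = 1
x[1] = -2
x[2] = -3

x = [1, -2, -3]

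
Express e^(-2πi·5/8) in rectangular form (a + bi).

ω_8^5 = e^(-2πi·5/8)
= cos(-2π·5/8) + i·sin(-2π·5/8)
= cos(-10π/8) + i·sin(-10π/8)

ω_8^5 = cos(-10π/8) + i·sin(-10π/8) = -0.7071+0.7071i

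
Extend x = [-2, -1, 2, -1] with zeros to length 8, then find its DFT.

Original 4-point DFT: [-2, -4, 2, -4]
Zero-padded 8-point DFT provides frequency interpolation.

DFT_8([x, 0, ...]) = [-2, -2.0000-0.5858i, -4, -2.0000+3.4142i, 2, -2.0000-3.4142i, -4, -2.0000+0.5858i]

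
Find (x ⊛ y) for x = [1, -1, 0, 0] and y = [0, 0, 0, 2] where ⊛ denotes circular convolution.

(x ⊛ y)[n] = Σ(m=0 to 3) x[m] · y[(n-m) mod 4]

Computing each output sample:
(x ⊛ y)[0] = -2
(x ⊛ y)[1] = 0
(x ⊛ y)[2] = 0
(x ⊛ y)[3] = 2

x ⊛ y = [-2, 0, 0, 2]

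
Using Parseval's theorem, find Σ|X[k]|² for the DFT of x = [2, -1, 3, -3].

Parseval: Σ|x[n]|² = (1/N)Σ|X[k]|², so Σ|X[k]|² = N·Σ|x[n]|² = 4·23.0000

Σ|X[k]|² = N·Σ|x[n]|² = 4·23.0000 = 92.0000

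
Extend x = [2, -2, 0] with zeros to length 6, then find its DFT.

Original 3-point DFT: [0, 3.0000+1.7321i, 3.0000-1.7321i]
Zero-padded 6-point DFT provides frequency interpolation.

DFT_6([x, 0, ...]) = [0, 1.0000+1.7321i, 3.0000+1.7321i, 4, 3.0000-1.7321i, 1.0000-1.7321i]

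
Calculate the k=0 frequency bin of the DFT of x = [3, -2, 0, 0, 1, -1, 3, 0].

X[0] = Σ(n=0 to 7) x[n] · ω_8^0 = Σ x[n]
= (3) + (-2) + (0) + (0) + (1) + (-1) + (3) + (0)

X[0] = 4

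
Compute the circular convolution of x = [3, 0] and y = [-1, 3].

(x ⊛ y)[n] = Σ(m=0 to 1) x[m] · y[(n-m) mod 2]

Computing each output sample:
(x ⊛ y)[0] = -3
(x ⊛ y)[1] = 9

x ⊛ y = [-3, 9]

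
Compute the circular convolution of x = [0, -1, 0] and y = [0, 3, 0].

(x ⊛ y)[n] = Σ(m=0 to 2) x[m] · y[(n-m) mod 3]

Computing each output sample:
(x ⊛ y)[0] = 0
(x ⊛ y)[1] = 0
(x ⊛ y)[2] = -3

x ⊛ y = [0, 0, -3]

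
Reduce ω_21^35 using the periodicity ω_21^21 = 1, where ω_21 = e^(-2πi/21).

Since ω_21^21 = 1, powers reduce modulo 21.
35 mod 21 = 14
So ω_21^35 = ω_21^14 = e^(-2πi·14/21)

ω_21^35 = ω_21^14 = -0.5000+0.8660i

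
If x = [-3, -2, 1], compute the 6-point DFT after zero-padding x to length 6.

Original 3-point DFT: [-4, -2.5000+2.5981i, -2.5000-2.5981i]
Zero-padded 6-point DFT provides frequency interpolation.

DFT_6([x, 0, ...]) = [-4, -4.5000+0.8660i, -2.5000+2.5981i, 0, -2.5000-2.5981i, -4.5000-0.8660i]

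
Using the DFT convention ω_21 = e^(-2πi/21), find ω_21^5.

ω_21^5 = e^(-2πi·5/21)
= cos(-2π·5/21) + i·sin(-2π·5/21)
= cos(-10π/21) + i·sin(-10π/21)

ω_21^5 = cos(-10π/21) + i·sin(-10π/21) = 0.0747-0.9972i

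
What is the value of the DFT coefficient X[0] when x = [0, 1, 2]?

X[0] = Σ(n=0 to 2) x[n] · ω_3^0 = Σ x[n]
= (0) + (1) + (2)

X[0] = 3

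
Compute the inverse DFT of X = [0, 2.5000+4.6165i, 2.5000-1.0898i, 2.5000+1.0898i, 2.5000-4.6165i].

x[n] = (1/5) Σ(k=0 to 4) X[k] · e^(2πikn/5)

Computing each x[n]:
x[0] = 2
x[1] = -2
x[2] = -2
x[3] = 1
x[4] = 1

x = [2, -2, -2, 1, 1]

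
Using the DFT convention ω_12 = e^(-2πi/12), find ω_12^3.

ω_12^3 = e^(-2πi·3/12)
= cos(-2π·3/12) + i·sin(-2π·3/12)
= cos(-6π/12) + i·sin(-6π/12)

ω_12^3 = cos(-6π/12) + i·sin(-6π/12) = -1i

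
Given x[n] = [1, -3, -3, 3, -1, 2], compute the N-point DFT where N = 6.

X[k] = Σ(n=0 to 5) x[n] · ω_6^(nk)
where ω_6 = e^(-2πi/6)

Computing each X[k]:
X[0] = -1
X[1] = -0.5000+6.0622i
X[2] = 6.5000+2.5981i
X[3] = -5
X[4] = 6.5000-2.5981i
X[5] = -0.5000-6.0622i

X = [-1, -0.5000+6.0622i, 6.5000+2.5981i, -5, 6.5000-2.5981i, -0.5000-6.0622i]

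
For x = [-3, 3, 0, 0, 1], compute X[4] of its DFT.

X[4] = Σ(n=0 to 4) x[n] · ω_5^(4n) where ω_5 = e^(-2πi/5)
= (-3)·ω_5^0 + (3)·ω_5^4 + (0)·ω_5^8 + (0)·ω_5^12 + (1)·ω_5^16

X[4] = -1.7639+1.9021i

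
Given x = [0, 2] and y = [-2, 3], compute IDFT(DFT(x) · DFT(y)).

(x ⊛ y)[n] = Σ(m=0 to 1) x[m] · y[(n-m) mod 2]

Computing each output sample:
(x ⊛ y)[0] = 6
(x ⊛ y)[1] = -4

x ⊛ y = [6, -4]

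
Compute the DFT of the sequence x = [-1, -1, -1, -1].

X[k] = Σ(n=0 to 3) x[n] · ω_4^(nk)
where ω_4 = e^(-2πi/4)

Computing each X[k]:
X[0] = -4
X[1] = 0
X[2] = 0
X[3] = 0

X = [-4, 0, 0, 0]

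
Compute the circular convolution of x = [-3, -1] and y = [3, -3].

(x ⊛ y)[n] = Σ(m=0 to 1) x[m] · y[(n-m) mod 2]

Computing each output sample:
(x ⊛ y)[0] = -6
(x ⊛ y)[1] = 6

x ⊛ y = [-6, 6]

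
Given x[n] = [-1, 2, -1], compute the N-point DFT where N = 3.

X[k] = Σ(n=0 to 2) x[n] · ω_3^(nk)
where ω_3 = e^(-2πi/3)

Computing each X[k]:
X[0] = 0
X[1] = -1.5000-2.5981i
X[2] = -1.5000+2.5981i

X = [0, -1.5000-2.5981i, -1.5000+2.5981i]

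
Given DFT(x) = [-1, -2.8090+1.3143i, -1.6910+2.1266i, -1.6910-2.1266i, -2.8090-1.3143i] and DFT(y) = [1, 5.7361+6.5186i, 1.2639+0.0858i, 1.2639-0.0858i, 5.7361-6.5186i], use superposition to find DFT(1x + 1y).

By linearity: DFT(1x + 1y) = 1·DFT(x) + 1·DFT(y)
= 1·[-1, -2.8090+1.3143i, -1.6910+2.1266i, -1.6910-2.1266i, -2.8090-1.3143i] + 1·[1, 5.7361+6.5186i, 1.2639+0.0858i, 1.2639-0.0858i, 5.7361-6.5186i]

Computing element-wise:
Z[0] = 1·(-1) + 1·(1) = 0
Z[1] = 1·(-2.8090+1.3143i) + 1·(5.7361+6.5186i) = 2.9271+7.8329i
Z[2] = 1·(-1.6910+2.1266i) + 1·(1.2639+0.0858i) = -0.4271+2.2124i
Z[3] = 1·(-1.6910-2.1266i) + 1·(1.2639-0.0858i) = -0.4271-2.2124i
Z[4] = 1·(-2.8090-1.3143i) + 1·(5.7361-6.5186i) = 2.9271-7.8329i

DFT(1x + 1y) = 1·X + 1·Y = [0, 2.9271+7.8329i, -0.4271+2.2124i, -0.4271-2.2124i, 2.9271-7.8329i]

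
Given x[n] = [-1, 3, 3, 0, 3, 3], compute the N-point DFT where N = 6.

X[k] = Σ(n=0 to 5) x[n] · ω_6^(nk)
where ω_6 = e^(-2πi/6)

Computing each X[k]:
X[0] = 11
X[1] = -1
X[2] = -7
X[3] = -1
X[4] = -7
X[5] = -1

X = [11, -1, -7, -1, -7, -1]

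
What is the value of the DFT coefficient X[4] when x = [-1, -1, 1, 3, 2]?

X[4] = Σ(n=0 to 4) x[n] · ω_5^(4n) where ω_5 = e^(-2πi/5)
= (-1)·ω_5^0 + (-1)·ω_5^4 + (1)·ω_5^8 + (3)·ω_5^12 + (2)·ω_5^16

X[4] = -3.9271-4.0287i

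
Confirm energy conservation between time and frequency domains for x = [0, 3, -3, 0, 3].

Time domain:
Σ|x[n]|² = |0|² + |3|² + |-3|² + |0|² + |3|² = 27.0000

Frequency domain:
(1/5)Σ|X[k]|² = (1/5)(|3|² + |4.2812+1.7634i|² + |-5.7812-2.8532i|² + |-5.7812+2.8532i|² + |4.2812-1.7634i|²) = (1/5)·135.0000 = 27.0000

Both sides agree, confirming Parseval's theorem.

Σ|x[n]|² = (1/N)Σ|X[k]|² = 27.0000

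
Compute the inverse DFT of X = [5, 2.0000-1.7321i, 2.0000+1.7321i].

x[n] = (1/3) Σ(k=0 to 2) X[k] · e^(2πikn/3)

Computing each x[n]:
x[0] = 3
x[1] = 2
x[2] = 0

x = [3, 2, 0]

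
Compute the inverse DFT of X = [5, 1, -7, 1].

x[n] = (1/4) Σ(k=0 to 3) X[k] · e^(2πikn/4)

Computing each x[n]:
x[0] = 0
x[1] = 3
x[2] = -1
x[3] = 3

x = [0, 3, -1, 3]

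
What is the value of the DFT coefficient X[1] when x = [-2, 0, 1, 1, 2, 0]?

X[1] = Σ(n=0 to 5) x[n] · ω_6^(1n) where ω_6 = e^(-2πi/6)
= (-2)·ω_6^0 + (0)·ω_6^1 + (1)·ω_6^2 + (1)·ω_6^3 + (2)·ω_6^4 + (0)·ω_6^5

X[1] = -4.5000+0.8660i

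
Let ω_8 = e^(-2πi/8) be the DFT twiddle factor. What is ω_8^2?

ω_8^2 = e^(-2πi·2/8)
= cos(-2π·2/8) + i·sin(-2π·2/8)
= cos(-4π/8) + i·sin(-4π/8)

ω_8^2 = cos(-4π/8) + i·sin(-4π/8) = -1i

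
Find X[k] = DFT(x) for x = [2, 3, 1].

X[k] = Σ(n=0 to 2) x[n] · ω_3^(nk)
where ω_3 = e^(-2πi/3)

Computing each X[k]:
X[0] = 6
X[1] = -1.7321i
X[2] = 1.7321i

X = [6, -1.7321i, 1.7321i]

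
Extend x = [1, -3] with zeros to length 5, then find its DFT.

Original 2-point DFT: [-2, 4]
Zero-padded 5-point DFT provides frequency interpolation.

DFT_5([x, 0, ...]) = [-2, 0.0729+2.8532i, 3.4271+1.7634i, 3.4271-1.7634i, 0.0729-2.8532i]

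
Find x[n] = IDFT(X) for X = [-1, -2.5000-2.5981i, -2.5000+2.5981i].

x[n] = (1/3) Σ(k=0 to 2) X[k] · e^(2πikn/3)

Computing each x[n]:
x[0] = -2
x[1] = 2
x[2] = -1

x = [-2, 2, -1]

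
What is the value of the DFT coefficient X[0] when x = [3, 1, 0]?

X[0] = Σ(n=0 to 2) x[n] · ω_3^0 = Σ x[n]
= (3) + (1) + (0)

X[0] = 4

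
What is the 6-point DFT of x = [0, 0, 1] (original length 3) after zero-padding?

Original 3-point DFT: [1, -0.5000+0.8660i, -0.5000-0.8660i]
Zero-padded 6-point DFT provides frequency interpolation.

DFT_6([x, 0, ...]) = [1, -0.5000-0.8660i, -0.5000+0.8660i, 1, -0.5000-0.8660i, -0.5000+0.8660i]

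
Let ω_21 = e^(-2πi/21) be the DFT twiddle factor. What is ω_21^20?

ω_21^20 = e^(-2πi·20/21)
= cos(-2π·20/21) + i·sin(-2π·20/21)
= cos(-40π/21) + i·sin(-40π/21)

ω_21^20 = cos(-40π/21) + i·sin(-40π/21) = 0.9556+0.2948i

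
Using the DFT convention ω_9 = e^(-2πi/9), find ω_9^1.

ω_9^1 = e^(-2πi·1/9)
= cos(-2π·1/9) + i·sin(-2π·1/9)
= cos(-2π/9) + i·sin(-2π/9)

ω_9^1 = cos(-2π/9) + i·sin(-2π/9) = 0.7660-0.6428i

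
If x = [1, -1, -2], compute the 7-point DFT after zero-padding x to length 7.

Original 3-point DFT: [-2, 2.5000-0.8660i, 2.5000+0.8660i]
Zero-padded 7-point DFT provides frequency interpolation.

DFT_7([x, 0, ...]) = [-2, 0.8216+2.7317i, 3.0245+0.1072i, 0.6540-1.1298i, 0.6540+1.1298i, 3.0245-0.1072i, 0.8216-2.7317i]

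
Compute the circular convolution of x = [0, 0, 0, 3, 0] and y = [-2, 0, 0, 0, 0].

(x ⊛ y)[n] = Σ(m=0 to 4) x[m] · y[(n-m) mod 5]

Computing each output sample:
(x ⊛ y)[0] = 0
(x ⊛ y)[1] = 0
(x ⊛ y)[2] = 0
(x ⊛ y)[3] = -6
(x ⊛ y)[4] = 0

x ⊛ y = [0, 0, 0, -6, 0]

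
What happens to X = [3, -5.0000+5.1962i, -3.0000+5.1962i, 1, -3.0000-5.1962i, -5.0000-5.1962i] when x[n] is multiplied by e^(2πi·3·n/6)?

Modulation property: DFT(ω_6^(-3n)·x[n]) = X[(k-3) mod 6], so circularly shift X by 3 positions.

X[k-3] = [1, -3.0000-5.1962i, -5.0000-5.1962i, 3, -5.0000+5.1962i, -3.0000+5.1962i]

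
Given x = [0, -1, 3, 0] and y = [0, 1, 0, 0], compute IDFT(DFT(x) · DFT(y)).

(x ⊛ y)[n] = Σ(m=0 to 3) x[m] · y[(n-m) mod 4]

Computing each output sample:
(x ⊛ y)[0] = 0
(x ⊛ y)[1] = 0
(x ⊛ y)[2] = -1
(x ⊛ y)[3] = 3

x ⊛ y = [0, 0, -1, 3]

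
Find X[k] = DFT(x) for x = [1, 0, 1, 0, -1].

X[k] = Σ(n=0 to 4) x[n] · ω_5^(nk)
where ω_5 = e^(-2πi/5)

Computing each X[k]:
X[0] = 1
X[1] = -0.1180-1.5388i
X[2] = 2.1180+0.3633i
X[3] = 2.1180-0.3633i
X[4] = -0.1180+1.5388i

X = [1, -0.1180-1.5388i, 2.1180+0.3633i, 2.1180-0.3633i, -0.1180+1.5388i]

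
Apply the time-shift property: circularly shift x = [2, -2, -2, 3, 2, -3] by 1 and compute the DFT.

Time shift by 1: X_shifted[k] = ω_6^(1k) · X[k]
Shifted x = [-3, 2, -2, -2, 3, 2]

DFT(x[n-1]) = [0, 0.5000+4.3301i, -7.5000-4.3301i, -4, -7.5000+4.3301i, 0.5000-4.3301i]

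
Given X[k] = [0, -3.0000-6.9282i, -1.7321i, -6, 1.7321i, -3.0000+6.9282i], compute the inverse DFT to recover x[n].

x[n] = (1/6) Σ(k=0 to 5) X[k] · e^(2πikn/6)

Computing each x[n]:
x[0] = -2
x[1] = 3
x[2] = 1
x[3] = 2
x[4] = -2
x[5] = -2

x = [-2, 3, 1, 2, -2, -2]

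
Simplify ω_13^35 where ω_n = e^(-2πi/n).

Since ω_13^13 = 1, powers reduce modulo 13.
35 mod 13 = 9
So ω_13^35 = ω_13^9 = e^(-2πi·9/13)

ω_13^35 = ω_13^9 = -0.3546+0.9350i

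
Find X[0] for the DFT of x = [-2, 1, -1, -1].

X[0] = Σ(n=0 to 3) x[n] · ω_4^0 = Σ x[n]
= (-2) + (1) + (-1) + (-1)

X[0] = -3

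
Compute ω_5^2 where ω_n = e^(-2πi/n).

ω_5^2 = e^(-2πi·2/5)
= cos(-2π·2/5) + i·sin(-2π·2/5)
= cos(-4π/5) + i·sin(-4π/5)

ω_5^2 = cos(-4π/5) + i·sin(-4π/5) = -0.8090-0.5878i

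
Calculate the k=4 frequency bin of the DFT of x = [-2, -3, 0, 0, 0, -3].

X[4] = Σ(n=0 to 5) x[n] · ω_6^(4n) where ω_6 = e^(-2πi/6)
= (-2)·ω_6^0 + (-3)·ω_6^4 + (0)·ω_6^8 + (0)·ω_6^12 + (0)·ω_6^16 + (-3)·ω_6^20

X[4] = 1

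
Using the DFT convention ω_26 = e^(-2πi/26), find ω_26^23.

ω_26^23 = e^(-2πi·23/26)
= cos(-2π·23/26) + i·sin(-2π·23/26)
= cos(-46π/26) + i·sin(-46π/26)

ω_26^23 = cos(-46π/26) + i·sin(-46π/26) = 0.7485+0.6631i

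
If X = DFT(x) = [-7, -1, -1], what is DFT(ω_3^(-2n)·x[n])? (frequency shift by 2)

Modulation property: DFT(ω_3^(-2n)·x[n]) = X[(k-2) mod 3], so circularly shift X by 2 positions.

X[k-2] = [-1, -1, -7]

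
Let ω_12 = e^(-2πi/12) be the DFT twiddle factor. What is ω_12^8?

ω_12^8 = e^(-2πi·8/12)
= cos(-2π·8/12) + i·sin(-2π·8/12)
= cos(-16π/12) + i·sin(-16π/12)

ω_12^8 = cos(-16π/12) + i·sin(-16π/12) = -0.5000+0.8660i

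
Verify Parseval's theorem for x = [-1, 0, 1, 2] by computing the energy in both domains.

Time domain:
Σ|x[n]|² = |-1|² + |0|² + |1|² + |2|² = 6.0000

Frequency domain:
(1/4)Σ|X[k]|² = (1/4)(|2|² + |-2+2i|² + |-2|² + |-2-2i|²) = (1/4)·24.0000 = 6.0000

Both sides agree, confirming Parseval's theorem.

Σ|x[n]|² = (1/N)Σ|X[k]|² = 6.0000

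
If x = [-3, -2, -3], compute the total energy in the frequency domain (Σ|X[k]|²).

Parseval: Σ|x[n]|² = (1/N)Σ|X[k]|², so Σ|X[k]|² = N·Σ|x[n]|² = 3·22.0000

Σ|X[k]|² = N·Σ|x[n]|² = 3·22.0000 = 66.0000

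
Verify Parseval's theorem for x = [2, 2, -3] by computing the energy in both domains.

Time domain:
Σ|x[n]|² = |2|² + |2|² + |-3|² = 17.0000

Frequency domain:
(1/3)Σ|X[k]|² = (1/3)(|1|² + |2.5000-4.3301i|² + |2.5000+4.3301i|²) = (1/3)·51.0000 = 17.0000

Both sides agree, confirming Parseval's theorem.

Σ|x[n]|² = (1/N)Σ|X[k]|² = 17.0000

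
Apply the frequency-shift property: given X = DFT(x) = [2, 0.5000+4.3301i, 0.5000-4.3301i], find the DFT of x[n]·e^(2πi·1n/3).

Modulation property: DFT(ω_3^(-1n)·x[n]) = X[(k-1) mod 3], so circularly shift X by 1 positions.

X[k-1] = [0.5000-4.3301i, 2, 0.5000+4.3301i]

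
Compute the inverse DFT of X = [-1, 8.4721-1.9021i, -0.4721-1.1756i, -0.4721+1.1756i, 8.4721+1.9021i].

x[n] = (1/5) Σ(k=0 to 4) X[k] · e^(2πikn/5)

Computing each x[n]:
x[0] = 3
x[1] = 2
x[2] = -3
x[3] = -3
x[4] = 0

x = [3, 2, -3, -3, 0]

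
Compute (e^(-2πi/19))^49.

Since ω_19^19 = 1, powers reduce modulo 19.
49 mod 19 = 11
So ω_19^49 = ω_19^11 = e^(-2πi·11/19)

ω_19^49 = ω_19^11 = -0.8795+0.4759i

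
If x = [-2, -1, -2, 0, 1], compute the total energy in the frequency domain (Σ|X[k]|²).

Parseval: Σ|x[n]|² = (1/N)Σ|X[k]|², so Σ|X[k]|² = N·Σ|x[n]|² = 5·10.0000

Σ|X[k]|² = N·Σ|x[n]|² = 5·10.0000 = 50.0000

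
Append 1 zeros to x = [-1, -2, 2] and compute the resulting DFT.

Original 3-point DFT: [-1, -1.0000+3.4641i, -1.0000-3.4641i]
Zero-padded 4-point DFT provides frequency interpolation.

DFT_4([x, 0, ...]) = [-1, -3+2i, 3, -3-2i]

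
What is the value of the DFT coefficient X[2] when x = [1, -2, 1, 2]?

X[2] = Σ(n=0 to 3) x[n] · ω_4^(2n) where ω_4 = e^(-2πi/4)
= (1)·ω_4^0 + (-2)·ω_4^2 + (1)·ω_4^4 + (2)·ω_4^6

X[2] = 2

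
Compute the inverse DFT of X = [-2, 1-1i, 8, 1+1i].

x[n] = (1/4) Σ(k=0 to 3) X[k] · e^(2πikn/4)

Computing each x[n]:
x[0] = 2
x[1] = -2
x[2] = 1
x[3] = -3

x = [2, -2, 1, -3]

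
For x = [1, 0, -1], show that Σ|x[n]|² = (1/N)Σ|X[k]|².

Time domain:
Σ|x[n]|² = |1|² + |0|² + |-1|² = 2.0000

Frequency domain:
(1/3)Σ|X[k]|² = (1/3)(|0|² + |1.5000-0.8660i|² + |1.5000+0.8660i|²) = (1/3)·6.0000 = 2.0000

Both sides agree, confirming Parseval's theorem.

Σ|x[n]|² = (1/N)Σ|X[k]|² = 2.0000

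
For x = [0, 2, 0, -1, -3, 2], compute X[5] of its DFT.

X[5] = Σ(n=0 to 5) x[n] · ω_6^(5n) where ω_6 = e^(-2πi/6)
= (0)·ω_6^0 + (2)·ω_6^5 + (0)·ω_6^10 + (-1)·ω_6^15 + (-3)·ω_6^20 + (2)·ω_6^25

X[5] = 4.5000+2.5981i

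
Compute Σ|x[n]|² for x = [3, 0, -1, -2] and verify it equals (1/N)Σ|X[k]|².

Time domain:
Σ|x[n]|² = |3|² + |0|² + |-1|² + |-2|² = 14.0000

Frequency domain:
(1/4)Σ|X[k]|² = (1/4)(|0|² + |4-2i|² + |4|² + |4+2i|²) = (1/4)·56.0000 = 14.0000

Both sides agree, confirming Parseval's theorem.

Σ|x[n]|² = (1/N)Σ|X[k]|² = 14.0000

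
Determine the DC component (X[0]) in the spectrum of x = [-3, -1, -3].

X[0] = Σ(n=0 to 2) x[n] · ω_3^0 = Σ x[n]
= (-3) + (-1) + (-3)

X[0] = -7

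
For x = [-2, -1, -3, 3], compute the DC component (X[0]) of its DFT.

X[0] = Σ(n=0 to 3) x[n] · ω_4^0 = Σ x[n]
= (-2) + (-1) + (-3) + (3)

X[0] = -3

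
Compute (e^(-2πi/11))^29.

Since ω_11^11 = 1, powers reduce modulo 11.
29 mod 11 = 7
So ω_11^29 = ω_11^7 = e^(-2πi·7/11)

ω_11^29 = ω_11^7 = -0.6549+0.7557i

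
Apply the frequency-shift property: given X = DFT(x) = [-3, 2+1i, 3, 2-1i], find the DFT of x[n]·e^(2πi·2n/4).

Modulation property: DFT(ω_4^(-2n)·x[n]) = X[(k-2) mod 4], so circularly shift X by 2 positions.

X[k-2] = [3, 2-1i, -3, 2+1i]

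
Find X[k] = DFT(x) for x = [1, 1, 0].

X[k] = Σ(n=0 to 2) x[n] · ω_3^(nk)
where ω_3 = e^(-2πi/3)

Computing each X[k]:
X[0] = 2
X[1] = 0.5000-0.8660i
X[2] = 0.5000+0.8660i

X = [2, 0.5000-0.8660i, 0.5000+0.8660i]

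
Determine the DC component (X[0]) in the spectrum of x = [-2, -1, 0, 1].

X[0] = Σ(n=0 to 3) x[n] · ω_4^0 = Σ x[n]
= (-2) + (-1) + (0) + (1)

X[0] = -2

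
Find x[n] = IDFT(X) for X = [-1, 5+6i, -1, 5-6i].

x[n] = (1/4) Σ(k=0 to 3) X[k] · e^(2πikn/4)

Computing each x[n]:
x[0] = 2
x[1] = -3
x[2] = -3
x[3] = 3

x = [2, -3, -3, 3]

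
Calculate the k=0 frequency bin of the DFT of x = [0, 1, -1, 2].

X[0] = Σ(n=0 to 3) x[n] · ω_4^0 = Σ x[n]
= (0) + (1) + (-1) + (2)

X[0] = 2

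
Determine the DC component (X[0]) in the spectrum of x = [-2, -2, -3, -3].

X[0] = Σ(n=0 to 3) x[n] · ω_4^0 = Σ x[n]
= (-2) + (-2) + (-3) + (-3)

X[0] = -10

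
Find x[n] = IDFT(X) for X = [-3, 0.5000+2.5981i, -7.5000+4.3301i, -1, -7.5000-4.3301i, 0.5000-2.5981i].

x[n] = (1/6) Σ(k=0 to 5) X[k] · e^(2πikn/6)

Computing each x[n]:
x[0] = -3
x[1] = -1
x[2] = 1
x[3] = -3
x[4] = 0
x[5] = 3

x = [-3, -1, 1, -3, 0, 3]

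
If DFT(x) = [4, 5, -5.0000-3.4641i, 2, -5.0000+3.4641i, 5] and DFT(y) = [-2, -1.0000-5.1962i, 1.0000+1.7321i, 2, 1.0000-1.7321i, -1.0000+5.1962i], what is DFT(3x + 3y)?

By linearity: DFT(3x + 3y) = 3·DFT(x) + 3·DFT(y)
= 3·[4, 5, -5.0000-3.4641i, 2, -5.0000+3.4641i, 5] + 3·[-2, -1.0000-5.1962i, 1.0000+1.7321i, 2, 1.0000-1.7321i, -1.0000+5.1962i]

Computing element-wise:
Z[0] = 3·(4) + 3·(-2) = 6
Z[1] = 3·(5) + 3·(-1.0000-5.1962i) = 12.0000-15.5886i
Z[2] = 3·(-5.0000-3.4641i) + 3·(1.0000+1.7321i) = -12.0000-5.1960i
Z[3] = 3·(2) + 3·(2) = 12
Z[4] = 3·(-5.0000+3.4641i) + 3·(1.0000-1.7321i) = -12.0000+5.1960i
Z[5] = 3·(5) + 3·(-1.0000+5.1962i) = 12.0000+15.5886i

DFT(3x + 3y) = 3·X + 3·Y = [6, 12.0000-15.5886i, -12.0000-5.1960i, 12, -12.0000+5.1960i, 12.0000+15.5886i]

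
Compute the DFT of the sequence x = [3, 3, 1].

X[k] = Σ(n=0 to 2) x[n] · ω_3^(nk)
where ω_3 = e^(-2πi/3)

Computing each X[k]:
X[0] = 7
X[1] = 1.0000-1.7321i
X[2] = 1.0000+1.7321i

X = [7, 1.0000-1.7321i, 1.0000+1.7321i]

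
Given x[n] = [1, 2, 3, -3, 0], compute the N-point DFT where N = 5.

X[k] = Σ(n=0 to 4) x[n] · ω_5^(nk)
where ω_5 = e^(-2πi/5)

Computing each X[k]:
X[0] = 3
X[1] = 1.6180-5.4288i
X[2] = -0.6180+4.5308i
X[3] = -0.6180-4.5308i
X[4] = 1.6180+5.4288i

X = [3, 1.6180-5.4288i, -0.6180+4.5308i, -0.6180-4.5308i, 1.6180+5.4288i]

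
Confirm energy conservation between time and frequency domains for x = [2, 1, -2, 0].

Time domain:
Σ|x[n]|² = |2|² + |1|² + |-2|² + |0|² = 9.0000

Frequency domain:
(1/4)Σ|X[k]|² = (1/4)(|1|² + |4-1i|² + |-1|² + |4+1i|²) = (1/4)·36.0000 = 9.0000

Both sides agree, confirming Parseval's theorem.

Σ|x[n]|² = (1/N)Σ|X[k]|² = 9.0000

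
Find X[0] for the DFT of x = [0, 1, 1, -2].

X[0] = Σ(n=0 to 3) x[n] · ω_4^0 = Σ x[n]
= (0) + (1) + (1) + (-2)

X[0] = 0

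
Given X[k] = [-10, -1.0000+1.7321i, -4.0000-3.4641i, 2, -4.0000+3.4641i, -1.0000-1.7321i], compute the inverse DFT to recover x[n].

x[n] = (1/6) Σ(k=0 to 5) X[k] · e^(2πikn/6)

Computing each x[n]:
x[0] = -3
x[1] = -1
x[2] = -2
x[3] = -3
x[4] = 1
x[5] = -2

x = [-3, -1, -2, -3, 1, -2]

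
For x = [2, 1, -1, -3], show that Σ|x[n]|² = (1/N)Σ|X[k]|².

Time domain:
Σ|x[n]|² = |2|² + |1|² + |-1|² + |-3|² = 15.0000

Frequency domain:
(1/4)Σ|X[k]|² = (1/4)(|-1|² + |3-4i|² + |3|² + |3+4i|²) = (1/4)·60.0000 = 15.0000

Both sides agree, confirming Parseval's theorem.

Σ|x[n]|² = (1/N)Σ|X[k]|² = 15.0000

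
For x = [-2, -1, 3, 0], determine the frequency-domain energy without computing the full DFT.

Parseval: Σ|x[n]|² = (1/N)Σ|X[k]|², so Σ|X[k]|² = N·Σ|x[n]|² = 4·14.0000

Σ|X[k]|² = N·Σ|x[n]|² = 4·14.0000 = 56.0000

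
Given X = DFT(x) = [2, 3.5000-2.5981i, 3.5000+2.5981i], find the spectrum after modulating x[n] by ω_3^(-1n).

Modulation property: DFT(ω_3^(-1n)·x[n]) = X[(k-1) mod 3], so circularly shift X by 1 positions.

X[k-1] = [3.5000+2.5981i, 2, 3.5000-2.5981i]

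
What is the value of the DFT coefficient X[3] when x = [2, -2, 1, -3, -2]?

X[3] = Σ(n=0 to 4) x[n] · ω_5^(3n) where ω_5 = e^(-2πi/5)
= (2)·ω_5^0 + (-2)·ω_5^3 + (1)·ω_5^6 + (-3)·ω_5^9 + (-2)·ω_5^12

X[3] = 4.6180-3.8042i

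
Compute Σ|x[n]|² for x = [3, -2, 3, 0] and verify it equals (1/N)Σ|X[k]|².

Time domain:
Σ|x[n]|² = |3|² + |-2|² + |3|² + |0|² = 22.0000

Frequency domain:
(1/4)Σ|X[k]|² = (1/4)(|4|² + |2i|² + |8|² + |-2i|²) = (1/4)·88.0000 = 22.0000

Both sides agree, confirming Parseval's theorem.

Σ|x[n]|² = (1/N)Σ|X[k]|² = 22.0000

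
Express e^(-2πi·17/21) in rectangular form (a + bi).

ω_21^17 = e^(-2πi·17/21)
= cos(-2π·17/21) + i·sin(-2π·17/21)
= cos(-34π/21) + i·sin(-34π/21)

ω_21^17 = cos(-34π/21) + i·sin(-34π/21) = 0.3653+0.9309i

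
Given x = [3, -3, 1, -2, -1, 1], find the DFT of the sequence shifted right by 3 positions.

Time shift by 3: X_shifted[k] = ω_6^(3k) · X[k]
Shifted x = [-2, -1, 1, 3, -3, 1]

DFT(x[n-3]) = [-1, -4.0000-1.7321i, 2.0000+5.1962i, -7, 2.0000-5.1962i, -4.0000+1.7321i]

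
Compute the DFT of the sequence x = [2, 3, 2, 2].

X[k] = Σ(n=0 to 3) x[n] · ω_4^(nk)
where ω_4 = e^(-2πi/4)

Computing each X[k]:
X[0] = 9
X[1] = -1i
X[2] = -1
X[3] = 1i

X = [9, -1i, -1, 1i]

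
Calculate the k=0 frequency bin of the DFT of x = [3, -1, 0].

X[0] = Σ(n=0 to 2) x[n] · ω_3^0 = Σ x[n]
= (3) + (-1) + (0)

X[0] = 2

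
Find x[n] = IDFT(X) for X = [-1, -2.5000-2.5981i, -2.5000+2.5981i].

x[n] = (1/3) Σ(k=0 to 2) X[k] · e^(2πikn/3)

Computing each x[n]:
x[0] = -2
x[1] = 2
x[2] = -1

x = [-2, 2, -1]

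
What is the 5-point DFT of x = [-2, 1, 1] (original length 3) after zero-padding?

Original 3-point DFT: [0, -3, -3]
Zero-padded 5-point DFT provides frequency interpolation.

DFT_5([x, 0, ...]) = [0, -2.5000-1.5388i, -2.5000+0.3633i, -2.5000-0.3633i, -2.5000+1.5388i]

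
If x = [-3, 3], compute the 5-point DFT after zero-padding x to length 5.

Original 2-point DFT: [0, -6]
Zero-padded 5-point DFT provides frequency interpolation.

DFT_5([x, 0, ...]) = [0, -2.0729-2.8532i, -5.4271-1.7634i, -5.4271+1.7634i, -2.0729+2.8532i]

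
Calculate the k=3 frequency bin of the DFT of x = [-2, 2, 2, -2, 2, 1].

X[3] = Σ(n=0 to 5) x[n] · ω_6^(3n) where ω_6 = e^(-2πi/6)
= (-2)·ω_6^0 + (2)·ω_6^3 + (2)·ω_6^6 + (-2)·ω_6^9 + (2)·ω_6^12 + (1)·ω_6^15

X[3] = 1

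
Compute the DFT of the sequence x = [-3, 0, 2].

X[k] = Σ(n=0 to 2) x[n] · ω_3^(nk)
where ω_3 = e^(-2πi/3)

Computing each X[k]:
X[0] = -1
X[1] = -4.0000+1.7321i
X[2] = -4.0000-1.7321i

X = [-1, -4.0000+1.7321i, -4.0000-1.7321i]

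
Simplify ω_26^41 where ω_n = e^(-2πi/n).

Since ω_26^26 = 1, powers reduce modulo 26.
41 mod 26 = 15
So ω_26^41 = ω_26^15 = e^(-2πi·15/26)

ω_26^41 = ω_26^15 = -0.8855+0.4647i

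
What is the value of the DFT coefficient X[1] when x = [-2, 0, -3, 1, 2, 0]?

X[1] = Σ(n=0 to 5) x[n] · ω_6^(1n) where ω_6 = e^(-2πi/6)
= (-2)·ω_6^0 + (0)·ω_6^1 + (-3)·ω_6^2 + (1)·ω_6^3 + (2)·ω_6^4 + (0)·ω_6^5

X[1] = -2.5000+4.3301i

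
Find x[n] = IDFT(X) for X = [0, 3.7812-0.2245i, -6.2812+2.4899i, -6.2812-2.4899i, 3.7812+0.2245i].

x[n] = (1/5) Σ(k=0 to 4) X[k] · e^(2πikn/5)

Computing each x[n]:
x[0] = -1
x[1] = 2
x[2] = -1
x[3] = -3
x[4] = 3

x = [-1, 2, -1, -3, 3]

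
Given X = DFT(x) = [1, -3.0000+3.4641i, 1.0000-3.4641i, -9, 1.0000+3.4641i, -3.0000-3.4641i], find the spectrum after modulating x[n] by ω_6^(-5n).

Modulation property: DFT(ω_6^(-5n)·x[n]) = X[(k-5) mod 6], so circularly shift X by 5 positions.

X[k-5] = [-3.0000+3.4641i, 1.0000-3.4641i, -9, 1.0000+3.4641i, -3.0000-3.4641i, 1]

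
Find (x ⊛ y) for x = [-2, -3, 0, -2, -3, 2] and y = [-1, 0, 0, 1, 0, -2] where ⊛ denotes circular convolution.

(x ⊛ y)[n] = Σ(m=0 to 5) x[m] · y[(n-m) mod 6]

Computing each output sample:
(x ⊛ y)[0] = 6
(x ⊛ y)[1] = 0
(x ⊛ y)[2] = 6
(x ⊛ y)[3] = 6
(x ⊛ y)[4] = -4
(x ⊛ y)[5] = 2

x ⊛ y = [6, 0, 6, 6, -4, 2]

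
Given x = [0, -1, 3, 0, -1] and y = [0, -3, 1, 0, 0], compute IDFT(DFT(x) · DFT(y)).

(x ⊛ y)[n] = Σ(m=0 to 4) x[m] · y[(n-m) mod 5]

Computing each output sample:
(x ⊛ y)[0] = 3
(x ⊛ y)[1] = -1
(x ⊛ y)[2] = 3
(x ⊛ y)[3] = -10
(x ⊛ y)[4] = 3

x ⊛ y = [3, -1, 3, -10, 3]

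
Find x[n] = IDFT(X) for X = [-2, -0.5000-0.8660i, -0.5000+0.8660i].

x[n] = (1/3) Σ(k=0 to 2) X[k] · e^(2πikn/3)

Computing each x[n]:
x[0] = -1
x[1] = 0
x[2] = -1

x = [-1, 0, -1]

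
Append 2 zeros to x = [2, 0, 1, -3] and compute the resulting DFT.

Original 4-point DFT: [0, 1-3i, 6, 1+3i]
Zero-padded 6-point DFT provides frequency interpolation.

DFT_6([x, 0, ...]) = [0, 4.5000-0.8660i, -1.5000+0.8660i, 6, -1.5000-0.8660i, 4.5000+0.8660i]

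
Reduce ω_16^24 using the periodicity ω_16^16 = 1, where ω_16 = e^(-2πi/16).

Since ω_16^16 = 1, powers reduce modulo 16.
24 mod 16 = 8
So ω_16^24 = ω_16^8 = e^(-2πi·8/16)

ω_16^24 = ω_16^8 = -1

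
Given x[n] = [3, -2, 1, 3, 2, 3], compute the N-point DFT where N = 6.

X[k] = Σ(n=0 to 5) x[n] · ω_6^(nk)
where ω_6 = e^(-2πi/6)

Computing each X[k]:
X[0] = 10
X[1] = -1.0000+5.1962i
X[2] = 4.0000+3.4641i
X[3] = 2
X[4] = 4.0000-3.4641i
X[5] = -1.0000-5.1962i

X = [10, -1.0000+5.1962i, 4.0000+3.4641i, 2, 4.0000-3.4641i, -1.0000-5.1962i]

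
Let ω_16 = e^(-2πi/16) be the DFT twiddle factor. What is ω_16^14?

ω_16^14 = e^(-2πi·14/16)
= cos(-2π·14/16) + i·sin(-2π·14/16)
= cos(-28π/16) + i·sin(-28π/16)

ω_16^14 = cos(-28π/16) + i·sin(-28π/16) = 0.7071+0.7071i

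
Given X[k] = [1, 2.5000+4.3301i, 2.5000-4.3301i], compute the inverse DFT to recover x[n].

x[n] = (1/3) Σ(k=0 to 2) X[k] · e^(2πikn/3)

Computing each x[n]:
x[0] = 2
x[1] = -3
x[2] = 2

x = [2, -3, 2]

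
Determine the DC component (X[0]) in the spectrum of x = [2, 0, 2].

X[0] = Σ(n=0 to 2) x[n] · ω_3^0 = Σ x[n]
= (2) + (0) + (2)

X[0] = 4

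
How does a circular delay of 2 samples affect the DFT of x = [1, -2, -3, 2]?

Time shift by 2: X_shifted[k] = ω_4^(2k) · X[k]
Shifted x = [-3, 2, 1, -2]

DFT(x[n-2]) = [-2, -4-4i, -2, -4+4i]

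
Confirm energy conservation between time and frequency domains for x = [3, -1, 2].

Time domain:
Σ|x[n]|² = |3|² + |-1|² + |2|² = 14.0000

Frequency domain:
(1/3)Σ|X[k]|² = (1/3)(|4|² + |2.5000+2.5981i|² + |2.5000-2.5981i|²) = (1/3)·42.0000 = 14.0000

Both sides agree, confirming Parseval's theorem.

Σ|x[n]|² = (1/N)Σ|X[k]|² = 14.0000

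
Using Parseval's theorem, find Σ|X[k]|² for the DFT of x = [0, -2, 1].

Parseval: Σ|x[n]|² = (1/N)Σ|X[k]|², so Σ|X[k]|² = N·Σ|x[n]|² = 3·5.0000

Σ|X[k]|² = N·Σ|x[n]|² = 3·5.0000 = 15.0000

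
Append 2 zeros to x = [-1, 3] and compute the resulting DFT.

Original 2-point DFT: [2, -4]
Zero-padded 4-point DFT provides frequency interpolation.

DFT_4([x, 0, ...]) = [2, -1-3i, -4, -1+3i]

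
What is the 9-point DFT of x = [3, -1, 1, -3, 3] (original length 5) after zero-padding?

Original 5-point DFT: [3, 5.2361+1.4531i, 0.7639+6.1554i, 0.7639-6.1554i, 5.2361-1.4531i]
Zero-padded 9-point DFT provides frequency interpolation.

DFT_9([x, 0, ...]) = [3, 1.0885+1.2300i, 5.6848-0.0269i, -1.5000-0.8660i, 6.7267+6.5373i, 6.7267-6.5373i, -1.5000+0.8660i, 5.6848+0.0269i, 1.0885-1.2300i]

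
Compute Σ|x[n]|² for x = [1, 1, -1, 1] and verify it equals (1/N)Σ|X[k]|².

Time domain:
Σ|x[n]|² = |1|² + |1|² + |-1|² + |1|² = 4.0000

Frequency domain:
(1/4)Σ|X[k]|² = (1/4)(|2|² + |2|² + |-2|² + |2|²) = (1/4)·16.0000 = 4.0000

Both sides agree, confirming Parseval's theorem.

Σ|x[n]|² = (1/N)Σ|X[k]|² = 4.0000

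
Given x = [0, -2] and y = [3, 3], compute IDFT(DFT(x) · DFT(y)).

(x ⊛ y)[n] = Σ(m=0 to 1) x[m] · y[(n-m) mod 2]

Computing each output sample:
(x ⊛ y)[0] = -6
(x ⊛ y)[1] = -6

x ⊛ y = [-6, -6]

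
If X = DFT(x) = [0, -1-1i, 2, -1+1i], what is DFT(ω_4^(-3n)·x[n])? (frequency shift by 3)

Modulation property: DFT(ω_4^(-3n)·x[n]) = X[(k-3) mod 4], so circularly shift X by 3 positions.

X[k-3] = [-1-1i, 2, -1+1i, 0]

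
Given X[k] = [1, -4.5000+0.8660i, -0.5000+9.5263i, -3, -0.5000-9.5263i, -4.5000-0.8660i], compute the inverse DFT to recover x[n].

x[n] = (1/6) Σ(k=0 to 5) X[k] · e^(2πikn/6)

Computing each x[n]:
x[0] = -2
x[1] = -3
x[2] = 3
x[3] = 2
x[4] = -2
x[5] = 3

x = [-2, -3, 3, 2, -2, 3]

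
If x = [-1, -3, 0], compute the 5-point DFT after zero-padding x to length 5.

Original 3-point DFT: [-4, 0.5000+2.5981i, 0.5000-2.5981i]
Zero-padded 5-point DFT provides frequency interpolation.

DFT_5([x, 0, ...]) = [-4, -1.9271+2.8532i, 1.4271+1.7634i, 1.4271-1.7634i, -1.9271-2.8532i]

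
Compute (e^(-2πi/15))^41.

Since ω_15^15 = 1, powers reduce modulo 15.
41 mod 15 = 11
So ω_15^41 = ω_15^11 = e^(-2πi·11/15)

ω_15^41 = ω_15^11 = -0.1045+0.9945i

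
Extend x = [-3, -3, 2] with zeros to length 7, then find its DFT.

Original 3-point DFT: [-4, -2.5000+4.3301i, -2.5000-4.3301i]
Zero-padded 7-point DFT provides frequency interpolation.

DFT_7([x, 0, ...]) = [-4, -5.3155+0.3956i, -4.1344+3.7926i, 0.9499+2.8653i, 0.9499-2.8653i, -4.1344-3.7926i, -5.3155-0.3956i]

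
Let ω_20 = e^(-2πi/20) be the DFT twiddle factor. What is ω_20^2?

ω_20^2 = e^(-2πi·2/20)
= cos(-2π·2/20) + i·sin(-2π·2/20)
= cos(-4π/20) + i·sin(-4π/20)

ω_20^2 = cos(-4π/20) + i·sin(-4π/20) = 0.8090-0.5878i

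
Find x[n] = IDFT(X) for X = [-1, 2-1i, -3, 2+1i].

x[n] = (1/4) Σ(k=0 to 3) X[k] · e^(2πikn/4)

Computing each x[n]:
x[0] = 0
x[1] = 1
x[2] = -2
x[3] = 0

x = [0, 1, -2, 0]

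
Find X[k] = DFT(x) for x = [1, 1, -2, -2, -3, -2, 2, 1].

X[k] = Σ(n=0 to 7) x[n] · ω_8^(nk)
where ω_8 = e^(-2πi/8)

Computing each X[k]:
X[0] = -4
X[1] = 8.2426+4.0000i
X[2] = -2
X[3] = -0.2426-4.0000i
X[4] = 0
X[5] = -0.2426+4.0000i
X[6] = -2
X[7] = 8.2426-4.0000i

X = [-4, 8.2426+4.0000i, -2, -0.2426-4.0000i, 0, -0.2426+4.0000i, -2, 8.2426-4.0000i]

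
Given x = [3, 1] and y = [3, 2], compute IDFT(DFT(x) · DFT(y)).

(x ⊛ y)[n] = Σ(m=0 to 1) x[m] · y[(n-m) mod 2]

Computing each output sample:
(x ⊛ y)[0] = 11
(x ⊛ y)[1] = 9

x ⊛ y = [11, 9]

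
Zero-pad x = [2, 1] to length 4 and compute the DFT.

Original 2-point DFT: [3, 1]
Zero-padded 4-point DFT provides frequency interpolation.

DFT_4([x, 0, ...]) = [3, 2-1i, 1, 2+1i]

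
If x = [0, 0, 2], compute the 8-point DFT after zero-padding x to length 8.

Original 3-point DFT: [2, -1.0000+1.7321i, -1.0000-1.7321i]
Zero-padded 8-point DFT provides frequency interpolation.

DFT_8([x, 0, ...]) = [2, -2i, -2, 2i, 2, -2i, -2, 2i]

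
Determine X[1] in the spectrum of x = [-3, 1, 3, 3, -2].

X[1] = Σ(n=0 to 4) x[n] · ω_5^(1n) where ω_5 = e^(-2πi/5)
= (-3)·ω_5^0 + (1)·ω_5^1 + (3)·ω_5^2 + (3)·ω_5^3 + (-2)·ω_5^4

X[1] = -8.1631-2.8532i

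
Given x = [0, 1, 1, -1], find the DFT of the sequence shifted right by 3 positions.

Time shift by 3: X_shifted[k] = ω_4^(3k) · X[k]
Shifted x = [1, 1, -1, 0]

DFT(x[n-3]) = [1, 2-1i, -1, 2+1i]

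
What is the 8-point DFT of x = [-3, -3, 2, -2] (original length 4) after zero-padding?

Original 4-point DFT: [-6, -5+1i, 4, -5-1i]
Zero-padded 8-point DFT provides frequency interpolation.

DFT_8([x, 0, ...]) = [-6, -3.7071+1.5355i, -5+1i, -2.2929+5.5355i, 4, -2.2929-5.5355i, -5-1i, -3.7071-1.5355i]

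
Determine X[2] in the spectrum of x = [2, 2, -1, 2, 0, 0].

X[2] = Σ(n=0 to 5) x[n] · ω_6^(2n) where ω_6 = e^(-2πi/6)
= (2)·ω_6^0 + (2)·ω_6^2 + (-1)·ω_6^4 + (2)·ω_6^6 + (0)·ω_6^8 + (0)·ω_6^10

X[2] = 3.5000-2.5981i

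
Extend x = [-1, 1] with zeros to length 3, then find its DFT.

Original 2-point DFT: [0, -2]
Zero-padded 3-point DFT provides frequency interpolation.

DFT_3([x, 0, ...]) = [0, -1.5000-0.8660i, -1.5000+0.8660i]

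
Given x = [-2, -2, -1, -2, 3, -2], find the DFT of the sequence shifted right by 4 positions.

Time shift by 4: X_shifted[k] = ω_6^(4k) · X[k]
Shifted x = [-1, -2, 3, -2, -2, -2]

DFT(x[n-4]) = [-6, -1.5000-4.3301i, -1.5000+4.3301i, 6, -1.5000-4.3301i, -1.5000+4.3301i]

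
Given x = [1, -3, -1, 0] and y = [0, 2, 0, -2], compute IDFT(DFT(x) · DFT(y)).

(x ⊛ y)[n] = Σ(m=0 to 3) x[m] · y[(n-m) mod 4]

Computing each output sample:
(x ⊛ y)[0] = 6
(x ⊛ y)[1] = 4
(x ⊛ y)[2] = -6
(x ⊛ y)[3] = -4

x ⊛ y = [6, 4, -6, -4]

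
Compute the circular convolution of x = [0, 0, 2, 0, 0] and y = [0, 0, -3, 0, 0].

(x ⊛ y)[n] = Σ(m=0 to 4) x[m] · y[(n-m) mod 5]

Computing each output sample:
(x ⊛ y)[0] = 0
(x ⊛ y)[1] = 0
(x ⊛ y)[2] = 0
(x ⊛ y)[3] = 0
(x ⊛ y)[4] = -6

x ⊛ y = [0, 0, 0, 0, -6]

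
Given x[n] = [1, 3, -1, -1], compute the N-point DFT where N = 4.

X[k] = Σ(n=0 to 3) x[n] · ω_4^(nk)
where ω_4 = e^(-2πi/4)

Computing each X[k]:
X[0] = 2
X[1] = 2-4i
X[2] = -2
X[3] = 2+4i

X = [2, 2-4i, -2, 2+4i]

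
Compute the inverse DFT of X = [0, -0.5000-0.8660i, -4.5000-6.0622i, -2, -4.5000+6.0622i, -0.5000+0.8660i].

x[n] = (1/6) Σ(k=0 to 5) X[k] · e^(2πikn/6)

Computing each x[n]:
x[0] = -2
x[1] = 3
x[2] = -1
x[3] = -1
x[4] = 2
x[5] = -1

x = [-2, 3, -1, -1, 2, -1]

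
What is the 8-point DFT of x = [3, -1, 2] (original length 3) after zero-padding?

Original 3-point DFT: [4, 2.5000+2.5981i, 2.5000-2.5981i]
Zero-padded 8-point DFT provides frequency interpolation.

DFT_8([x, 0, ...]) = [4, 2.2929-1.2929i, 1+1i, 3.7071+2.7071i, 6, 3.7071-2.7071i, 1-1i, 2.2929+1.2929i]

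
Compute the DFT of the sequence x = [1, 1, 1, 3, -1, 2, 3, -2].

X[k] = Σ(n=0 to 7) x[n] · ω_8^(nk)
where ω_8 = e^(-2πi/8)

Computing each X[k]:
X[0] = 8
X[1] = -2.2426-0.8284i
X[2] = -4-2i
X[3] = 6.2426-4.8284i
X[4] = 0
X[5] = 6.2426+4.8284i
X[6] = -4+2i
X[7] = -2.2426+0.8284i

X = [8, -2.2426-0.8284i, -4-2i, 6.2426-4.8284i, 0, 6.2426+4.8284i, -4+2i, -2.2426+0.8284i]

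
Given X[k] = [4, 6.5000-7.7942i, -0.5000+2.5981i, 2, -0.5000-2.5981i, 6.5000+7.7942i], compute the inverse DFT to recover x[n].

x[n] = (1/6) Σ(k=0 to 5) X[k] · e^(2πikn/6)

Computing each x[n]:
x[0] = 3
x[1] = 3
x[2] = 3
x[3] = -2
x[4] = -3
x[5] = 0

x = [3, 3, 3, -2, -3, 0]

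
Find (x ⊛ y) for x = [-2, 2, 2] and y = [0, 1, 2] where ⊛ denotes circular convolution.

(x ⊛ y)[n] = Σ(m=0 to 2) x[m] · y[(n-m) mod 3]

Computing each output sample:
(x ⊛ y)[0] = 6
(x ⊛ y)[1] = 2
(x ⊛ y)[2] = -2

x ⊛ y = [6, 2, -2]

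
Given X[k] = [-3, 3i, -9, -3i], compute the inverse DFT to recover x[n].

x[n] = (1/4) Σ(k=0 to 3) X[k] · e^(2πikn/4)

Computing each x[n]:
x[0] = -3
x[1] = 0
x[2] = -3
x[3] = 3

x = [-3, 0, -3, 3]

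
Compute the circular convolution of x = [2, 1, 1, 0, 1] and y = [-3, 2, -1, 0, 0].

(x ⊛ y)[n] = Σ(m=0 to 4) x[m] · y[(n-m) mod 5]

Computing each output sample:
(x ⊛ y)[0] = -4
(x ⊛ y)[1] = 0
(x ⊛ y)[2] = -3
(x ⊛ y)[3] = 1
(x ⊛ y)[4] = -4

x ⊛ y = [-4, 0, -3, 1, -4]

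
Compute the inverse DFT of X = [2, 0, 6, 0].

x[n] = (1/4) Σ(k=0 to 3) X[k] · e^(2πikn/4)

Computing each x[n]:
x[0] = 2
x[1] = -1
x[2] = 2
x[3] = -1

x = [2, -1, 2, -1]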